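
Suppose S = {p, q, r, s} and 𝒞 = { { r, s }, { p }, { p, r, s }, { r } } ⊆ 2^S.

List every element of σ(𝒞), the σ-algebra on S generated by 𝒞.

σ(𝒞) (16 sets): { {  }, { p }, { q }, { r }, { s }, { p, q }, { p, r }, { p, s }, { q, r }, { q, s }, { r, s }, { p, q, r }, { p, q, s }, { p, r, s }, { q, r, s }, S }

Check:
Initial family (6 sets): { {  }, { p }, { r }, { r, s }, { p, r, s }, S }.
Step 1 adds 5:
  { q }  = { p, r, s }ᶜ
  { p, q }  = { r, s }ᶜ
  { p, r }  = { r } ∪ { p }
  { p, q, s }  = { r }ᶜ
  { q, r, s }  = { p }ᶜ
  [11 total]
Step 2: +3 →
  { q, r }  = { q } ∪ { r }
  { q, s }  = { p, r }ᶜ
  { p, q, r }  = { p, q } ∪ { r }
  [14 total]
Step 3. New:
  { s }  = { p, q, r }ᶜ
  { p, s }  = { q, r }ᶜ
  [16 total]
Step 4: stable.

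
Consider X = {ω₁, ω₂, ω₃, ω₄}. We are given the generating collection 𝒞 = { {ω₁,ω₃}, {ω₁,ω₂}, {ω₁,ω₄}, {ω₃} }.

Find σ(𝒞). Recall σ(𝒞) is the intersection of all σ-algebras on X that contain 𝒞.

Answer: σ(𝒞) = { ∅, {ω₁}, {ω₂}, {ω₃}, {ω₄}, {ω₁,ω₂}, {ω₁,ω₃}, {ω₁,ω₄}, {ω₂,ω₃}, {ω₂,ω₄}, {ω₃,ω₄}, {ω₁,ω₂,ω₃}, {ω₁,ω₂,ω₄}, {ω₁,ω₃,ω₄}, {ω₂,ω₃,ω₄}, X }

Working:
Begin from { ∅, {ω₃}, {ω₁,ω₂}, {ω₁,ω₃}, {ω₁,ω₄}, X } (that is, 𝒞 plus ∅ and X).
Step 1 (6 new):
  {ω₂,ω₃}  = ᶜ of {ω₁,ω₄}
  {ω₂,ω₄}  = ᶜ of {ω₁,ω₃}
  {ω₃,ω₄}  = ᶜ of {ω₁,ω₂}
  {ω₁,ω₂,ω₃}  = {ω₃} ∪ {ω₁,ω₂}
  {ω₁,ω₂,ω₄}  = ᶜ of {ω₃}
  {ω₁,ω₃,ω₄}  = {ω₃} ∪ {ω₁,ω₄}
  |family| = 12
Step 2: +3 →
  {ω₂}  = ᶜ of {ω₁,ω₃,ω₄}
  {ω₄}  = ᶜ of {ω₁,ω₂,ω₃}
  {ω₂,ω₃,ω₄}  = {ω₃,ω₄} ∪ {ω₂,ω₃}
  |family| = 15
Step 3 (1 new):
  {ω₁}  = ᶜ of {ω₂,ω₃,ω₄}
  |family| = 16
Step 4: no new sets; the family is a σ-algebra.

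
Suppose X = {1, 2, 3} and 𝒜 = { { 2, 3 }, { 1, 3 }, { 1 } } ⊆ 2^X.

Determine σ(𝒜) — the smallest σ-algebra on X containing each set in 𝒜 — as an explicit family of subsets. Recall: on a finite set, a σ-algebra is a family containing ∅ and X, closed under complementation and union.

Begin from { ∅, { 1 }, { 1, 3 }, { 2, 3 }, X } (that is, 𝒜 plus ∅ and X).
Step 1 (1 new):
  { 2 }  = { 1, 3 }ᶜ
Step 2. New:
  { 1, 2 }  = { 2 } ∪ { 1 }
Step 3 adds 1:
  { 3 }  = { 1, 2 }ᶜ
Step 4: stable.

σ(𝒜) = { ∅, { 1 }, { 2 }, { 3 }, { 1, 2 }, { 1, 3 }, { 2, 3 }, X }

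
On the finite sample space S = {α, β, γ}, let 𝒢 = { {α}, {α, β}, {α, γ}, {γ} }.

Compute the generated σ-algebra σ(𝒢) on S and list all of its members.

Answer: σ(𝒢) = { ∅, {α}, {β}, {γ}, {α, β}, {α, γ}, {β, γ}, S }

Trace:
Initial family (6 sets): { ∅, {α}, {γ}, {α, β}, {α, γ}, S }.
Iteration 1. New:
  {β}  = complement {α, γ}
  {β, γ}  = complement {α}
  — 8 sets.
Iteration 2: no new sets; the family is a σ-algebra.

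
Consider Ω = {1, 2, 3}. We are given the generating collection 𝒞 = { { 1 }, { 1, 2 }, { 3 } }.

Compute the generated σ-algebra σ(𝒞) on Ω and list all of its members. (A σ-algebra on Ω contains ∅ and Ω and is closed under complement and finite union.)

Initial family (5 sets): { {}, { 1 }, { 3 }, { 1, 2 }, Ω }.
Pass 1. New:
  { 1, 3 }  = { 3 } ∪ { 1 }
  { 2, 3 }  = complement { 1 }
Pass 2 adds 1:
  { 2 }  = complement { 1, 3 }
Pass 3: no new sets; the family is a σ-algebra.

σ(𝒞) = { {}, { 1 }, { 2 }, { 3 }, { 1, 2 }, { 1, 3 }, { 2, 3 }, Ω }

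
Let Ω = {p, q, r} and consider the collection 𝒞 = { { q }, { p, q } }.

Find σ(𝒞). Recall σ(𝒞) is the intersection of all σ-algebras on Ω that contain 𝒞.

Take S₀ = 𝒞 ∪ {∅, Ω} = { ∅, { q }, { p, q }, Ω }.
Pass 1 adds 2:
  { r }  = ᶜ of { p, q }
  { p, r }  = ᶜ of { q }
  |family| = 6
Pass 2: +1 →
  { q, r }  = { r } ∪ { q }
  |family| = 7
Pass 3. New:
  { p }  = ᶜ of { q, r }
  |family| = 8
Pass 4: already closed under ᶜ and ∪.

σ(𝒞) = { ∅, { p }, { q }, { r }, { p, q }, { p, r }, { q, r }, Ω }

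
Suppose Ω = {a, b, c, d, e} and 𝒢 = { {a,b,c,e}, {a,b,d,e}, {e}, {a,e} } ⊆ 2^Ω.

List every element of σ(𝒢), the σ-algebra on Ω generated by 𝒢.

Start: 𝒢 ∪ {∅, Ω} = { ∅, {e}, {a,e}, {a,b,c,e}, {a,b,d,e}, Ω }.
Pass 1: 4 new —
  {c}  = Ω∖{a,b,d,e}
  {d}  = Ω∖{a,b,c,e}
  {b,c,d}  = Ω∖{a,e}
  {a,b,c,d}  = Ω∖{e}
  — 10 sets.
Pass 2 (6 new):
  {c,d}  = {c} ∪ {d}
  {c,e}  = {e} ∪ {c}
  {d,e}  = {e} ∪ {d}
  {a,c,e}  = {c} ∪ {a,e}
  {a,d,e}  = {a,e} ∪ {d}
  {b,c,d,e}  = {b,c,d} ∪ {e}
  — 16 sets.
Pass 3: 8 new —
  {a}  = Ω∖{b,c,d,e}
  {b,c}  = Ω∖{a,d,e}
  {b,d}  = Ω∖{a,c,e}
  {a,b,c}  = Ω∖{d,e}
  {a,b,d}  = Ω∖{c,e}
  {a,b,e}  = Ω∖{c,d}
  {c,d,e}  = {d,e} ∪ {c}
  {a,c,d,e}  = {d,e} ∪ {a,c,e}
  — 24 sets.
Pass 4: 7 new —
  {b}  = Ω∖{a,c,d,e}
  {a,b}  = Ω∖{c,d,e}
  {a,c}  = {c} ∪ {a}
  {a,d}  = {d} ∪ {a}
  {a,c,d}  = {c,d} ∪ {a}
  {b,c,e}  = {e} ∪ {b,c}
  {b,d,e}  = {e} ∪ {b,d}
  — 31 sets.
Pass 5: +1 →
  {b,e}  = Ω∖{a,c,d}
  — 32 sets.
Pass 6 adds nothing — fixpoint reached.

|σ(𝒢)| = 32.  σ(𝒢) = { ∅, {a}, {b}, {c}, {d}, {e}, {a,b}, {a,c}, {a,d}, {a,e}, {b,c}, {b,d}, {b,e}, {c,d}, {c,e}, {d,e}, {a,b,c}, {a,b,d}, {a,b,e}, {a,c,d}, {a,c,e}, {a,d,e}, {b,c,d}, {b,c,e}, {b,d,e}, {c,d,e}, {a,b,c,d}, {a,b,c,e}, {a,b,d,e}, {a,c,d,e}, {b,c,d,e}, Ω }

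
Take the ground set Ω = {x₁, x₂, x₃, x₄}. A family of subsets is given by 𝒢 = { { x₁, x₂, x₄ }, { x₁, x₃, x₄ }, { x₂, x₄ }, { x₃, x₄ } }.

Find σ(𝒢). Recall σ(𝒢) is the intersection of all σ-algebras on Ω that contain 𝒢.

Initial family (6 sets): { {}, { x₂, x₄ }, { x₃, x₄ }, { x₁, x₂, x₄ }, { x₁, x₃, x₄ }, Ω }.
Iteration 1 adds 5:
  { x₂ }  = Ω∖{ x₁, x₃, x₄ }
  { x₃ }  = Ω∖{ x₁, x₂, x₄ }
  { x₁, x₂ }  = Ω∖{ x₃, x₄ }
  { x₁, x₃ }  = Ω∖{ x₂, x₄ }
  { x₂, x₃, x₄ }  = { x₃, x₄ } ∪ { x₂, x₄ }
Iteration 2. New:
  { x₁ }  = Ω∖{ x₂, x₃, x₄ }
  { x₂, x₃ }  = { x₂ } ∪ { x₃ }
  { x₁, x₂, x₃ }  = { x₁, x₂ } ∪ { x₃ }
Iteration 3 (2 new):
  { x₄ }  = Ω∖{ x₁, x₂, x₃ }
  { x₁, x₄ }  = Ω∖{ x₂, x₃ }
Iteration 4 adds nothing — fixpoint reached.

σ(𝒢) = { {}, { x₁ }, { x₂ }, { x₃ }, { x₄ }, { x₁, x₂ }, { x₁, x₃ }, { x₁, x₄ }, { x₂, x₃ }, { x₂, x₄ }, { x₃, x₄ }, { x₁, x₂, x₃ }, { x₁, x₂, x₄ }, { x₁, x₃, x₄ }, { x₂, x₃, x₄ }, Ω }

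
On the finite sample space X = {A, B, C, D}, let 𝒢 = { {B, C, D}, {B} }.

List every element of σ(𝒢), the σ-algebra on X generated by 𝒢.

Start: 𝒢 ∪ {∅, X} = { {}, {B}, {B, C, D}, X }.
Step 1 (2 new):
  {A}  = X∖{B, C, D}
  {A, C, D}  = X∖{B}
  — 6 sets.
Step 2: +1 →
  {A, B}  = {B} ∪ {A}
  — 7 sets.
Step 3: +1 →
  {C, D}  = X∖{A, B}
  — 8 sets.
Step 4: no new sets; the family is a σ-algebra.

σ(𝒢) = { {}, {A}, {B}, {A, B}, {C, D}, {A, C, D}, {B, C, D}, X }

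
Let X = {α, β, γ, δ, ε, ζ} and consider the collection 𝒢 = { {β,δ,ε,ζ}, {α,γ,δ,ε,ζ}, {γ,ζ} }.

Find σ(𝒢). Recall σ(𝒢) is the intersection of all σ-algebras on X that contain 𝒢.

Take S₀ = 𝒢 ∪ {∅, X} = { {}, {γ,ζ}, {β,δ,ε,ζ}, {α,γ,δ,ε,ζ}, X }.
Iteration 1: 4 new —
  {β}  = complement {α,γ,δ,ε,ζ}
  {α,γ}  = complement {β,δ,ε,ζ}
  {α,β,δ,ε}  = complement {γ,ζ}
  {β,γ,δ,ε,ζ}  = {β,δ,ε,ζ} ∪ {γ,ζ}
  (now 9)
Iteration 2 adds 6:
  {α}  = complement {β,γ,δ,ε,ζ}
  {α,β,γ}  = {β} ∪ {α,γ}
  {α,γ,ζ}  = {α,γ} ∪ {γ,ζ}
  {β,γ,ζ}  = {β} ∪ {γ,ζ}
  {α,β,γ,δ,ε}  = {α,β,δ,ε} ∪ {α,γ}
  {α,β,δ,ε,ζ}  = {α,β,δ,ε} ∪ {β,δ,ε,ζ}
  (now 15)
Iteration 3 (7 new):
  {γ}  = complement {α,β,δ,ε,ζ}
  {ζ}  = complement {α,β,γ,δ,ε}
  {α,β}  = {β} ∪ {α}
  {α,δ,ε}  = complement {β,γ,ζ}
  {β,δ,ε}  = complement {α,γ,ζ}
  {δ,ε,ζ}  = complement {α,β,γ}
  {α,β,γ,ζ}  = {α,β,γ} ∪ {γ,ζ}
  (now 22)
Iteration 4. New:
  {α,ζ}  = {ζ} ∪ {α}
  {β,γ}  = {β} ∪ {γ}
  {β,ζ}  = {β} ∪ {ζ}
  {δ,ε}  = complement {α,β,γ,ζ}
  {α,β,ζ}  = {α,β} ∪ {ζ}
  {α,γ,δ,ε}  = {α,γ} ∪ {α,δ,ε}
  {α,δ,ε,ζ}  = {δ,ε,ζ} ∪ {α,δ,ε}
  {β,γ,δ,ε}  = {β,δ,ε} ∪ {γ}
  {γ,δ,ε,ζ}  = complement {α,β}
  (now 31)
Iteration 5: +1 →
  {γ,δ,ε}  = complement {α,β,ζ}
  (now 32)
Iteration 6 adds nothing — fixpoint reached.

Therefore σ(𝒢) = { {}, {α}, {β}, {γ}, {ζ}, {α,β}, {α,γ}, {α,ζ}, {β,γ}, {β,ζ}, {γ,ζ}, {δ,ε}, {α,β,γ}, {α,β,ζ}, {α,γ,ζ}, {α,δ,ε}, {β,γ,ζ}, {β,δ,ε}, {γ,δ,ε}, {δ,ε,ζ}, {α,β,γ,ζ}, {α,β,δ,ε}, {α,γ,δ,ε}, {α,δ,ε,ζ}, {β,γ,δ,ε}, {β,δ,ε,ζ}, {γ,δ,ε,ζ}, {α,β,γ,δ,ε}, {α,β,δ,ε,ζ}, {α,γ,δ,ε,ζ}, {β,γ,δ,ε,ζ}, X } (|σ(𝒢)| = 32).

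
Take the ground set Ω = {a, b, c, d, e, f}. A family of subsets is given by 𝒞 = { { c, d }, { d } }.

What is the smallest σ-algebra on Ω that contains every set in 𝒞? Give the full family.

σ(𝒞) = { {}, { c }, { d }, { c, d }, { a, b, e, f }, { a, b, c, e, f }, { a, b, d, e, f }, Ω }

Derivation:
Begin from { {}, { d }, { c, d }, Ω } (that is, 𝒞 plus ∅ and Ω).
Pass 1: +2 →
  { a, b, e, f }  = complement { c, d }
  { a, b, c, e, f }  = complement { d }
  (now 6)
Pass 2 adds 1:
  { a, b, d, e, f }  = { d } ∪ { a, b, e, f }
  (now 7)
Pass 3: +1 →
  { c }  = complement { a, b, d, e, f }
  (now 8)
Pass 4: already closed under ᶜ and ∪.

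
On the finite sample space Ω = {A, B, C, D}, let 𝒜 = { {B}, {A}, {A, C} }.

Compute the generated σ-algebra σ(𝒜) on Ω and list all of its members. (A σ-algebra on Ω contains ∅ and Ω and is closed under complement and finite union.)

σ(𝒜) (16 sets): { {}, {A}, {B}, {C}, {D}, {A, B}, {A, C}, {A, D}, {B, C}, {B, D}, {C, D}, {A, B, C}, {A, B, D}, {A, C, D}, {B, C, D}, Ω }

Working:
Start: 𝒜 ∪ {∅, Ω} = { {}, {A}, {B}, {A, C}, Ω }.
Pass 1: +5 →
  {A, B}  = {B} ∪ {A}
  {B, D}  = Ω∖{A, C}
  {A, B, C}  = {A, C} ∪ {B}
  {A, C, D}  = Ω∖{B}
  {B, C, D}  = Ω∖{A}
Pass 2 adds 3:
  {D}  = Ω∖{A, B, C}
  {C, D}  = Ω∖{A, B}
  {A, B, D}  = {A, B} ∪ {B, D}
Pass 3. New:
  {C}  = Ω∖{A, B, D}
  {A, D}  = {D} ∪ {A}
Pass 4. New:
  {B, C}  = Ω∖{A, D}
Pass 5: no new sets; the family is a σ-algebra.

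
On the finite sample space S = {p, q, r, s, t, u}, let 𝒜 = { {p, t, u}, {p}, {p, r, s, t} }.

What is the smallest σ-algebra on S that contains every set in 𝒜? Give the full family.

Initial family (5 sets): { {}, {p}, {p, t, u}, {p, r, s, t}, S }.
Pass 1: +4 →
  {q, u}  = complement {p, r, s, t}
  {q, r, s}  = complement {p, t, u}
  {p, r, s, t, u}  = {p, r, s, t} ∪ {p, t, u}
  {q, r, s, t, u}  = complement {p}
  (now 9)
Pass 2. New:
  {q}  = complement {p, r, s, t, u}
  {p, q, u}  = {q, u} ∪ {p}
  {p, q, r, s}  = {q, r, s} ∪ {p}
  {p, q, t, u}  = {q, u} ∪ {p, t, u}
  {q, r, s, u}  = {q, r, s} ∪ {q, u}
  {p, q, r, s, t}  = {q, r, s} ∪ {p, r, s, t}
  (now 15)
Pass 3 adds 7:
  {u}  = complement {p, q, r, s, t}
  {p, q}  = {q} ∪ {p}
  {p, t}  = complement {q, r, s, u}
  {r, s}  = complement {p, q, t, u}
  {t, u}  = complement {p, q, r, s}
  {r, s, t}  = complement {p, q, u}
  {p, q, r, s, u}  = {q, r, s, u} ∪ {p, q, r, s}
  (now 22)
Pass 4: +8 →
  {t}  = complement {p, q, r, s, u}
  {p, u}  = {u} ∪ {p}
  {p, q, t}  = {q} ∪ {p, t}
  {p, r, s}  = {r, s} ∪ {p}
  {q, t, u}  = {t, u} ∪ {q}
  {r, s, u}  = {r, s} ∪ {u}
  {q, r, s, t}  = {r, s, t} ∪ {q}
  {r, s, t, u}  = complement {p, q}
  (now 30)
Pass 5: 2 new —
  {q, t}  = {q} ∪ {t}
  {p, r, s, u}  = {r, s} ∪ {p, u}
  (now 32)
Pass 6: closed — nothing new.

Hence σ(𝒜) has 32 members: { {}, {p}, {q}, {t}, {u}, {p, q}, {p, t}, {p, u}, {q, t}, {q, u}, {r, s}, {t, u}, {p, q, t}, {p, q, u}, {p, r, s}, {p, t, u}, {q, r, s}, {q, t, u}, {r, s, t}, {r, s, u}, {p, q, r, s}, {p, q, t, u}, {p, r, s, t}, {p, r, s, u}, {q, r, s, t}, {q, r, s, u}, {r, s, t, u}, {p, q, r, s, t}, {p, q, r, s, u}, {p, r, s, t, u}, {q, r, s, t, u}, S }.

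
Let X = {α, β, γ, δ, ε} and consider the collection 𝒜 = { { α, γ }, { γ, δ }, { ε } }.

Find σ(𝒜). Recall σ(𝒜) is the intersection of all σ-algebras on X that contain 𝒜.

Seed the family with 𝒜 together with ∅ and X: { {  }, { ε }, { α, γ }, { γ, δ }, X }.
Round 1: 6 new —
  { α, β, ε }  = complement { γ, δ }
  { α, γ, δ }  = { γ, δ } ∪ { α, γ }
  { α, γ, ε }  = { α, γ } ∪ { ε }
  { β, δ, ε }  = complement { α, γ }
  { γ, δ, ε }  = { γ, δ } ∪ { ε }
  { α, β, γ, δ }  = complement { ε }
  (now 11)
Round 2: +7 →
  { α, β }  = complement { γ, δ, ε }
  { β, δ }  = complement { α, γ, ε }
  { β, ε }  = complement { α, γ, δ }
  { α, β, γ, ε }  = { α, γ, ε } ∪ { α, β, ε }
  { α, β, δ, ε }  = { α, β, ε } ∪ { β, δ, ε }
  { α, γ, δ, ε }  = { γ, δ, ε } ∪ { α, γ, ε }
  { β, γ, δ, ε }  = { γ, δ, ε } ∪ { β, δ, ε }
  (now 18)
Round 3. New:
  { α }  = complement { β, γ, δ, ε }
  { β }  = complement { α, γ, δ, ε }
  { γ }  = complement { α, β, δ, ε }
  { δ }  = complement { α, β, γ, ε }
  { α, β, γ }  = { α, β } ∪ { α, γ }
  { α, β, δ }  = { α, β } ∪ { β, δ }
  { β, γ, δ }  = { γ, δ } ∪ { β, δ }
  (now 25)
Round 4: +6 →
  { α, δ }  = { δ } ∪ { α }
  { α, ε }  = complement { β, γ, δ }
  { β, γ }  = { β } ∪ { γ }
  { γ, ε }  = complement { α, β, δ }
  { δ, ε }  = complement { α, β, γ }
  { β, γ, ε }  = { β, ε } ∪ { γ }
  (now 31)
Round 5 (1 new):
  { α, δ, ε }  = complement { β, γ }
  (now 32)
After Round 6 the family is unchanged; done.

Hence σ(𝒜) has 32 members: { {  }, { α }, { β }, { γ }, { δ }, { ε }, { α, β }, { α, γ }, { α, δ }, { α, ε }, { β, γ }, { β, δ }, { β, ε }, { γ, δ }, { γ, ε }, { δ, ε }, { α, β, γ }, { α, β, δ }, { α, β, ε }, { α, γ, δ }, { α, γ, ε }, { α, δ, ε }, { β, γ, δ }, { β, γ, ε }, { β, δ, ε }, { γ, δ, ε }, { α, β, γ, δ }, { α, β, γ, ε }, { α, β, δ, ε }, { α, γ, δ, ε }, { β, γ, δ, ε }, X }.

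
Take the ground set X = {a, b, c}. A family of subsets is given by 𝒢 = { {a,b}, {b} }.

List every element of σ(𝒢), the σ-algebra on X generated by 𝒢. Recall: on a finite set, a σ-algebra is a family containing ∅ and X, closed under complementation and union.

σ(𝒢) (8 sets): { ∅, {a}, {b}, {c}, {a,b}, {a,c}, {b,c}, X }

Derivation:
Take S₀ = 𝒢 ∪ {∅, X} = { ∅, {b}, {a,b}, X }.
Round 1 adds 2:
  {c}  = {a,b}ᶜ
  {a,c}  = {b}ᶜ
  |family| = 6
Round 2: 1 new —
  {b,c}  = {c} ∪ {b}
  |family| = 7
Round 3 (1 new):
  {a}  = {b,c}ᶜ
  |family| = 8
After Round 4 the family is unchanged; done.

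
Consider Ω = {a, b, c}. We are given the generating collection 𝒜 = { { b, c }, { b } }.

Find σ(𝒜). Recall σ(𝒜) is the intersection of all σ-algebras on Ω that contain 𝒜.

Begin from { ∅, { b }, { b, c }, Ω } (that is, 𝒜 plus ∅ and Ω).
Round 1: 2 new —
  { a }  = complement { b, c }
  { a, c }  = complement { b }
Round 2 adds 1:
  { a, b }  = { b } ∪ { a }
Round 3 (1 new):
  { c }  = complement { a, b }
Round 4: no new sets; the family is a σ-algebra.

Therefore σ(𝒜) = { ∅, { a }, { b }, { c }, { a, b }, { a, c }, { b, c }, Ω } (|σ(𝒜)| = 8).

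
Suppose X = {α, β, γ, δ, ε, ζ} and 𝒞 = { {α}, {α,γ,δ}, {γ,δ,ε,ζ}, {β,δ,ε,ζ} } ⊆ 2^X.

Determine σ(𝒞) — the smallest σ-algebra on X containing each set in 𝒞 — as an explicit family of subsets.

σ(𝒞) = { ∅, {α}, {β}, {γ}, {δ}, {α,β}, {α,γ}, {α,δ}, {β,γ}, {β,δ}, {γ,δ}, {ε,ζ}, {α,β,γ}, {α,β,δ}, {α,γ,δ}, {α,ε,ζ}, {β,γ,δ}, {β,ε,ζ}, {γ,ε,ζ}, {δ,ε,ζ}, {α,β,γ,δ}, {α,β,ε,ζ}, {α,γ,ε,ζ}, {α,δ,ε,ζ}, {β,γ,ε,ζ}, {β,δ,ε,ζ}, {γ,δ,ε,ζ}, {α,β,γ,ε,ζ}, {α,β,δ,ε,ζ}, {α,γ,δ,ε,ζ}, {β,γ,δ,ε,ζ}, X }

Trace:
Seed the family with 𝒞 together with ∅ and X: { ∅, {α}, {α,γ,δ}, {β,δ,ε,ζ}, {γ,δ,ε,ζ}, X }.
Iteration 1 adds 6:
  {α,β}  = X∖{γ,δ,ε,ζ}
  {α,γ}  = X∖{β,δ,ε,ζ}
  {β,ε,ζ}  = X∖{α,γ,δ}
  {α,β,δ,ε,ζ}  = {β,δ,ε,ζ} ∪ {α}
  {α,γ,δ,ε,ζ}  = {α,γ,δ} ∪ {γ,δ,ε,ζ}
  {β,γ,δ,ε,ζ}  = X∖{α}
  |family| = 12
Iteration 2: +6 →
  {β}  = X∖{α,γ,δ,ε,ζ}
  {γ}  = X∖{α,β,δ,ε,ζ}
  {α,β,γ}  = {α,β} ∪ {α,γ}
  {α,β,γ,δ}  = {α,β} ∪ {α,γ,δ}
  {α,β,ε,ζ}  = {α,β} ∪ {β,ε,ζ}
  {α,β,γ,ε,ζ}  = {β,ε,ζ} ∪ {α,γ}
  |family| = 18
Iteration 3 (6 new):
  {δ}  = X∖{α,β,γ,ε,ζ}
  {β,γ}  = {γ} ∪ {β}
  {γ,δ}  = X∖{α,β,ε,ζ}
  {ε,ζ}  = X∖{α,β,γ,δ}
  {δ,ε,ζ}  = X∖{α,β,γ}
  {β,γ,ε,ζ}  = {γ} ∪ {β,ε,ζ}
  |family| = 24
Iteration 4: 8 new —
  {α,δ}  = X∖{β,γ,ε,ζ}
  {β,δ}  = {β} ∪ {δ}
  {α,β,δ}  = {α,β} ∪ {δ}
  {α,ε,ζ}  = {ε,ζ} ∪ {α}
  {β,γ,δ}  = {γ,δ} ∪ {β}
  {γ,ε,ζ}  = {ε,ζ} ∪ {γ}
  {α,γ,ε,ζ}  = {ε,ζ} ∪ {α,γ}
  {α,δ,ε,ζ}  = X∖{β,γ}
  |family| = 32
Iteration 5: no new sets; the family is a σ-algebra.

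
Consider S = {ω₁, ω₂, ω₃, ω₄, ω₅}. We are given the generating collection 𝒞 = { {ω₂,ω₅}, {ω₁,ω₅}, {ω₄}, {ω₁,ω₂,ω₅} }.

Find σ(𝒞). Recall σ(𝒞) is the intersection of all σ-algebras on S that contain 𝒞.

Initial family (6 sets): { {}, {ω₄}, {ω₁,ω₅}, {ω₂,ω₅}, {ω₁,ω₂,ω₅}, S }.
Step 1: 7 new —
  {ω₃,ω₄}  = {ω₁,ω₂,ω₅}ᶜ
  {ω₁,ω₃,ω₄}  = {ω₂,ω₅}ᶜ
  {ω₁,ω₄,ω₅}  = {ω₁,ω₅} ∪ {ω₄}
  {ω₂,ω₃,ω₄}  = {ω₁,ω₅}ᶜ
  {ω₂,ω₄,ω₅}  = {ω₂,ω₅} ∪ {ω₄}
  {ω₁,ω₂,ω₃,ω₅}  = {ω₄}ᶜ
  {ω₁,ω₂,ω₄,ω₅}  = {ω₁,ω₂,ω₅} ∪ {ω₄}
  (now 13)
Step 2 adds 6:
  {ω₃}  = {ω₁,ω₂,ω₄,ω₅}ᶜ
  {ω₁,ω₃}  = {ω₂,ω₄,ω₅}ᶜ
  {ω₂,ω₃}  = {ω₁,ω₄,ω₅}ᶜ
  {ω₁,ω₂,ω₃,ω₄}  = {ω₁,ω₃,ω₄} ∪ {ω₂,ω₃,ω₄}
  {ω₁,ω₃,ω₄,ω₅}  = {ω₁,ω₄,ω₅} ∪ {ω₃,ω₄}
  {ω₂,ω₃,ω₄,ω₅}  = {ω₂,ω₅} ∪ {ω₃,ω₄}
  (now 19)
Step 3 adds 6:
  {ω₁}  = {ω₂,ω₃,ω₄,ω₅}ᶜ
  {ω₂}  = {ω₁,ω₃,ω₄,ω₅}ᶜ
  {ω₅}  = {ω₁,ω₂,ω₃,ω₄}ᶜ
  {ω₁,ω₂,ω₃}  = {ω₁,ω₃} ∪ {ω₂,ω₃}
  {ω₁,ω₃,ω₅}  = {ω₁,ω₃} ∪ {ω₁,ω₅}
  {ω₂,ω₃,ω₅}  = {ω₂,ω₅} ∪ {ω₃}
  (now 25)
Step 4 (6 new):
  {ω₁,ω₂}  = {ω₂} ∪ {ω₁}
  {ω₁,ω₄}  = {ω₂,ω₃,ω₅}ᶜ
  {ω₂,ω₄}  = {ω₁,ω₃,ω₅}ᶜ
  {ω₃,ω₅}  = {ω₅} ∪ {ω₃}
  {ω₄,ω₅}  = {ω₁,ω₂,ω₃}ᶜ
  {ω₃,ω₄,ω₅}  = {ω₃,ω₄} ∪ {ω₅}
  (now 31)
Step 5: 1 new —
  {ω₁,ω₂,ω₄}  = {ω₃,ω₅}ᶜ
  (now 32)
After Step 6 the family is unchanged; done.

Therefore σ(𝒞) = { {}, {ω₁}, {ω₂}, {ω₃}, {ω₄}, {ω₅}, {ω₁,ω₂}, {ω₁,ω₃}, {ω₁,ω₄}, {ω₁,ω₅}, {ω₂,ω₃}, {ω₂,ω₄}, {ω₂,ω₅}, {ω₃,ω₄}, {ω₃,ω₅}, {ω₄,ω₅}, {ω₁,ω₂,ω₃}, {ω₁,ω₂,ω₄}, {ω₁,ω₂,ω₅}, {ω₁,ω₃,ω₄}, {ω₁,ω₃,ω₅}, {ω₁,ω₄,ω₅}, {ω₂,ω₃,ω₄}, {ω₂,ω₃,ω₅}, {ω₂,ω₄,ω₅}, {ω₃,ω₄,ω₅}, {ω₁,ω₂,ω₃,ω₄}, {ω₁,ω₂,ω₃,ω₅}, {ω₁,ω₂,ω₄,ω₅}, {ω₁,ω₃,ω₄,ω₅}, {ω₂,ω₃,ω₄,ω₅}, S } (|σ(𝒞)| = 32).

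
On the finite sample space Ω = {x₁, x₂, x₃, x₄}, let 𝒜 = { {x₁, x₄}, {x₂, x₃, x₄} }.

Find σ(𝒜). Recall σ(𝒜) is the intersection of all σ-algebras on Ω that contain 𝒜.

Seed the family with 𝒜 together with ∅ and Ω: { ∅, {x₁, x₄}, {x₂, x₃, x₄}, Ω }.
Round 1: +2 →
  {x₁}  = {x₂, x₃, x₄}ᶜ
  {x₂, x₃}  = {x₁, x₄}ᶜ
  — 6 sets.
Round 2: 1 new —
  {x₁, x₂, x₃}  = {x₂, x₃} ∪ {x₁}
  — 7 sets.
Round 3: +1 →
  {x₄}  = {x₁, x₂, x₃}ᶜ
  — 8 sets.
Round 4: already closed under ᶜ and ∪.

Hence σ(𝒜) has 8 members: { ∅, {x₁}, {x₄}, {x₁, x₄}, {x₂, x₃}, {x₁, x₂, x₃}, {x₂, x₃, x₄}, Ω }.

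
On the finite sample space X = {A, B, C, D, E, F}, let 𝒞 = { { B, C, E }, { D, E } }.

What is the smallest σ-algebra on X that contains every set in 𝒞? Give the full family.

Seed the family with 𝒞 together with ∅ and X: { {}, { D, E }, { B, C, E }, X }.
Iteration 1 adds 3:
  { A, D, F }  = complement { B, C, E }
  { A, B, C, F }  = complement { D, E }
  { B, C, D, E }  = { D, E } ∪ { B, C, E }
  |family| = 7
Iteration 2: 4 new —
  { A, F }  = complement { B, C, D, E }
  { A, D, E, F }  = { D, E } ∪ { A, D, F }
  { A, B, C, D, F }  = { A, D, F } ∪ { A, B, C, F }
  { A, B, C, E, F }  = { B, C, E } ∪ { A, B, C, F }
  |family| = 11
Iteration 3: +3 →
  { D }  = complement { A, B, C, E, F }
  { E }  = complement { A, B, C, D, F }
  { B, C }  = complement { A, D, E, F }
  |family| = 14
Iteration 4: +2 →
  { A, E, F }  = { A, F } ∪ { E }
  { B, C, D }  = { B, C } ∪ { D }
  |family| = 16
Iteration 5 adds nothing — fixpoint reached.

Hence σ(𝒞) has 16 members: { {}, { D }, { E }, { A, F }, { B, C }, { D, E }, { A, D, F }, { A, E, F }, { B, C, D }, { B, C, E }, { A, B, C, F }, { A, D, E, F }, { B, C, D, E }, { A, B, C, D, F }, { A, B, C, E, F }, X }.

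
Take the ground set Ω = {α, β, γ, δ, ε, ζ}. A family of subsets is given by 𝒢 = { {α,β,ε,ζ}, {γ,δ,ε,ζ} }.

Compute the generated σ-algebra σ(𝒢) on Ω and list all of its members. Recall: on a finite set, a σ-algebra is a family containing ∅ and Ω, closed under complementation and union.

Take S₀ = 𝒢 ∪ {∅, Ω} = { {}, {α,β,ε,ζ}, {γ,δ,ε,ζ}, Ω }.
Step 1 adds 2:
  {α,β}  = ᶜ of {γ,δ,ε,ζ}
  {γ,δ}  = ᶜ of {α,β,ε,ζ}
Step 2. New:
  {α,β,γ,δ}  = {γ,δ} ∪ {α,β}
Step 3. New:
  {ε,ζ}  = ᶜ of {α,β,γ,δ}
After Step 4 the family is unchanged; done.

|σ(𝒢)| = 8.  σ(𝒢) = { {}, {α,β}, {γ,δ}, {ε,ζ}, {α,β,γ,δ}, {α,β,ε,ζ}, {γ,δ,ε,ζ}, Ω }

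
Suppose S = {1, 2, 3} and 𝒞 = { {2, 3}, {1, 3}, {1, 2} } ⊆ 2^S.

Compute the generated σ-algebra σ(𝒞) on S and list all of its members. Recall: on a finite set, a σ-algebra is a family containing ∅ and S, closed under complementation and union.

Take S₀ = 𝒞 ∪ {∅, S} = { {}, {1, 2}, {1, 3}, {2, 3}, S }.
Step 1: 3 new —
  {1}  = S∖{2, 3}
  {2}  = S∖{1, 3}
  {3}  = S∖{1, 2}
Step 2: no new sets; the family is a σ-algebra.

Hence σ(𝒞) has 8 members: { {}, {1}, {2}, {3}, {1, 2}, {1, 3}, {2, 3}, S }.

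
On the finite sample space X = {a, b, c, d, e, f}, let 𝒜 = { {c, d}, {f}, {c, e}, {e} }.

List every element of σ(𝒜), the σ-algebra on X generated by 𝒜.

Answer: σ(𝒜) = { {}, {c}, {d}, {e}, {f}, {a, b}, {c, d}, {c, e}, {c, f}, {d, e}, {d, f}, {e, f}, {a, b, c}, {a, b, d}, {a, b, e}, {a, b, f}, {c, d, e}, {c, d, f}, {c, e, f}, {d, e, f}, {a, b, c, d}, {a, b, c, e}, {a, b, c, f}, {a, b, d, e}, {a, b, d, f}, {a, b, e, f}, {c, d, e, f}, {a, b, c, d, e}, {a, b, c, d, f}, {a, b, c, e, f}, {a, b, d, e, f}, X }

Check:
Start: 𝒜 ∪ {∅, X} = { {}, {e}, {f}, {c, d}, {c, e}, X }.
Iteration 1: 8 new —
  {e, f}  = {e} ∪ {f}
  {c, d, e}  = {c, d} ∪ {c, e}
  {c, d, f}  = {c, d} ∪ {f}
  {c, e, f}  = {c, e} ∪ {f}
  {a, b, d, f}  = complement {c, e}
  {a, b, e, f}  = complement {c, d}
  {a, b, c, d, e}  = complement {f}
  {a, b, c, d, f}  = complement {e}
  — 14 sets.
Iteration 2 adds 7:
  {a, b, d}  = complement {c, e, f}
  {a, b, e}  = complement {c, d, f}
  {a, b, f}  = complement {c, d, e}
  {a, b, c, d}  = complement {e, f}
  {c, d, e, f}  = {c, d, e} ∪ {e, f}
  {a, b, c, e, f}  = {c, e, f} ∪ {a, b, e, f}
  {a, b, d, e, f}  = {a, b, d, f} ∪ {e, f}
  — 21 sets.
Iteration 3 (5 new):
  {c}  = complement {a, b, d, e, f}
  {d}  = complement {a, b, c, e, f}
  {a, b}  = complement {c, d, e, f}
  {a, b, c, e}  = {c, e} ∪ {a, b, e}
  {a, b, d, e}  = {a, b, d} ∪ {e}
  — 26 sets.
Iteration 4: 6 new —
  {c, f}  = complement {a, b, d, e}
  {d, e}  = {e} ∪ {d}
  {d, f}  = complement {a, b, c, e}
  {a, b, c}  = {a, b} ∪ {c}
  {d, e, f}  = {e, f} ∪ {d}
  {a, b, c, f}  = {c} ∪ {a, b, f}
  — 32 sets.
Iteration 5 adds nothing — fixpoint reached.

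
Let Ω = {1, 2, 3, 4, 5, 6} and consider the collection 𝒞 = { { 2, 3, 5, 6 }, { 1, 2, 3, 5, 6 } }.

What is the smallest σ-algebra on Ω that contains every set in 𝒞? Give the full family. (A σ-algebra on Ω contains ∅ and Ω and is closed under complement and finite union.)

σ(𝒞) = { ∅, { 1 }, { 4 }, { 1, 4 }, { 2, 3, 5, 6 }, { 1, 2, 3, 5, 6 }, { 2, 3, 4, 5, 6 }, Ω }

Check:
Initial family (4 sets): { ∅, { 2, 3, 5, 6 }, { 1, 2, 3, 5, 6 }, Ω }.
Round 1: +2 →
  { 4 }  = ᶜ of { 1, 2, 3, 5, 6 }
  { 1, 4 }  = ᶜ of { 2, 3, 5, 6 }
  |family| = 6
Round 2 (1 new):
  { 2, 3, 4, 5, 6 }  = { 4 } ∪ { 2, 3, 5, 6 }
  |family| = 7
Round 3: +1 →
  { 1 }  = ᶜ of { 2, 3, 4, 5, 6 }
  |family| = 8
Round 4 adds nothing — fixpoint reached.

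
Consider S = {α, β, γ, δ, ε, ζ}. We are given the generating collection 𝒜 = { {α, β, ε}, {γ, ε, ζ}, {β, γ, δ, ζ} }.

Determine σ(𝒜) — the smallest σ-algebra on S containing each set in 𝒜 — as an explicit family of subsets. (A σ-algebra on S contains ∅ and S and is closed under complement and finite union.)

σ(𝒜) (32 sets): { {}, {α}, {β}, {δ}, {ε}, {α, β}, {α, δ}, {α, ε}, {β, δ}, {β, ε}, {γ, ζ}, {δ, ε}, {α, β, δ}, {α, β, ε}, {α, γ, ζ}, {α, δ, ε}, {β, γ, ζ}, {β, δ, ε}, {γ, δ, ζ}, {γ, ε, ζ}, {α, β, γ, ζ}, {α, β, δ, ε}, {α, γ, δ, ζ}, {α, γ, ε, ζ}, {β, γ, δ, ζ}, {β, γ, ε, ζ}, {γ, δ, ε, ζ}, {α, β, γ, δ, ζ}, {α, β, γ, ε, ζ}, {α, γ, δ, ε, ζ}, {β, γ, δ, ε, ζ}, S }

Check:
Initial family (5 sets): { {}, {α, β, ε}, {γ, ε, ζ}, {β, γ, δ, ζ}, S }.
Iteration 1 adds 5:
  {α, ε}  = S∖{β, γ, δ, ζ}
  {α, β, δ}  = S∖{γ, ε, ζ}
  {γ, δ, ζ}  = S∖{α, β, ε}
  {α, β, γ, ε, ζ}  = {α, β, ε} ∪ {γ, ε, ζ}
  {β, γ, δ, ε, ζ}  = {β, γ, δ, ζ} ∪ {γ, ε, ζ}
  [10 total]
Iteration 2 (7 new):
  {α}  = S∖{β, γ, δ, ε, ζ}
  {δ}  = S∖{α, β, γ, ε, ζ}
  {α, β, δ, ε}  = {α, β, δ} ∪ {α, β, ε}
  {α, γ, ε, ζ}  = {γ, ε, ζ} ∪ {α, ε}
  {γ, δ, ε, ζ}  = {γ, ε, ζ} ∪ {γ, δ, ζ}
  {α, β, γ, δ, ζ}  = {α, β, δ} ∪ {β, γ, δ, ζ}
  {α, γ, δ, ε, ζ}  = {α, ε} ∪ {γ, δ, ζ}
  [17 total]
Iteration 3. New:
  {β}  = S∖{α, γ, δ, ε, ζ}
  {ε}  = S∖{α, β, γ, δ, ζ}
  {α, β}  = S∖{γ, δ, ε, ζ}
  {α, δ}  = {α} ∪ {δ}
  {β, δ}  = S∖{α, γ, ε, ζ}
  {γ, ζ}  = S∖{α, β, δ, ε}
  {α, δ, ε}  = {α, ε} ∪ {δ}
  {α, γ, δ, ζ}  = {α} ∪ {γ, δ, ζ}
  [25 total]
Iteration 4. New:
  {β, ε}  = S∖{α, γ, δ, ζ}
  {δ, ε}  = {ε} ∪ {δ}
  {α, γ, ζ}  = {γ, ζ} ∪ {α}
  {β, γ, ζ}  = S∖{α, δ, ε}
  {β, δ, ε}  = {ε} ∪ {β, δ}
  {α, β, γ, ζ}  = {α, β} ∪ {γ, ζ}
  {β, γ, ε, ζ}  = S∖{α, δ}
  [32 total]
Iteration 5: closed — nothing new.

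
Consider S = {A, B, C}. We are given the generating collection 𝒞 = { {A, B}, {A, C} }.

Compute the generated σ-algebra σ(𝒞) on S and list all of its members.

|σ(𝒞)| = 8.  σ(𝒞) = { ∅, {A}, {B}, {C}, {A, B}, {A, C}, {B, C}, S }

Working:
Take S₀ = 𝒞 ∪ {∅, S} = { ∅, {A, B}, {A, C}, S }.
Iteration 1: +2 →
  {B}  = complement {A, C}
  {C}  = complement {A, B}
  (now 6)
Iteration 2 adds 1:
  {B, C}  = {C} ∪ {B}
  (now 7)
Iteration 3. New:
  {A}  = complement {B, C}
  (now 8)
Iteration 4: already closed under ᶜ and ∪.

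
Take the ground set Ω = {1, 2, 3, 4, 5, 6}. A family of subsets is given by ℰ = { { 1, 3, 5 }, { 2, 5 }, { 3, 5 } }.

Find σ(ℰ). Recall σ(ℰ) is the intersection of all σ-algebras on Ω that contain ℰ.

Seed the family with ℰ together with ∅ and Ω: { ∅, { 2, 5 }, { 3, 5 }, { 1, 3, 5 }, Ω }.
Pass 1 (5 new):
  { 2, 3, 5 }  = { 2, 5 } ∪ { 3, 5 }
  { 2, 4, 6 }  = Ω∖{ 1, 3, 5 }
  { 1, 2, 3, 5 }  = { 2, 5 } ∪ { 1, 3, 5 }
  { 1, 2, 4, 6 }  = Ω∖{ 3, 5 }
  { 1, 3, 4, 6 }  = Ω∖{ 2, 5 }
  |family| = 10
Pass 2 adds 7:
  { 4, 6 }  = Ω∖{ 1, 2, 3, 5 }
  { 1, 4, 6 }  = Ω∖{ 2, 3, 5 }
  { 2, 4, 5, 6 }  = { 2, 4, 6 } ∪ { 2, 5 }
  { 1, 2, 3, 4, 6 }  = { 2, 4, 6 } ∪ { 1, 3, 4, 6 }
  { 1, 2, 4, 5, 6 }  = { 2, 5 } ∪ { 1, 2, 4, 6 }
  { 1, 3, 4, 5, 6 }  = { 1, 3, 5 } ∪ { 1, 3, 4, 6 }
  { 2, 3, 4, 5, 6 }  = { 2, 4, 6 } ∪ { 2, 3, 5 }
  |family| = 17
Pass 3: +6 →
  { 1 }  = Ω∖{ 2, 3, 4, 5, 6 }
  { 2 }  = Ω∖{ 1, 3, 4, 5, 6 }
  { 3 }  = Ω∖{ 1, 2, 4, 5, 6 }
  { 5 }  = Ω∖{ 1, 2, 3, 4, 6 }
  { 1, 3 }  = Ω∖{ 2, 4, 5, 6 }
  { 3, 4, 5, 6 }  = { 3, 5 } ∪ { 4, 6 }
  |family| = 23
Pass 4 adds 9:
  { 1, 2 }  = Ω∖{ 3, 4, 5, 6 }
  { 1, 5 }  = { 5 } ∪ { 1 }
  { 2, 3 }  = { 2 } ∪ { 3 }
  { 1, 2, 3 }  = { 2 } ∪ { 1, 3 }
  { 1, 2, 5 }  = { 2, 5 } ∪ { 1 }
  { 3, 4, 6 }  = { 3 } ∪ { 4, 6 }
  { 4, 5, 6 }  = { 5 } ∪ { 4, 6 }
  { 1, 4, 5, 6 }  = { 1, 4, 6 } ∪ { 5 }
  { 2, 3, 4, 6 }  = { 2, 4, 6 } ∪ { 3 }
  |family| = 32
Pass 5: already closed under ᶜ and ∪.

Therefore σ(ℰ) = { ∅, { 1 }, { 2 }, { 3 }, { 5 }, { 1, 2 }, { 1, 3 }, { 1, 5 }, { 2, 3 }, { 2, 5 }, { 3, 5 }, { 4, 6 }, { 1, 2, 3 }, { 1, 2, 5 }, { 1, 3, 5 }, { 1, 4, 6 }, { 2, 3, 5 }, { 2, 4, 6 }, { 3, 4, 6 }, { 4, 5, 6 }, { 1, 2, 3, 5 }, { 1, 2, 4, 6 }, { 1, 3, 4, 6 }, { 1, 4, 5, 6 }, { 2, 3, 4, 6 }, { 2, 4, 5, 6 }, { 3, 4, 5, 6 }, { 1, 2, 3, 4, 6 }, { 1, 2, 4, 5, 6 }, { 1, 3, 4, 5, 6 }, { 2, 3, 4, 5, 6 }, Ω } (|σ(ℰ)| = 32).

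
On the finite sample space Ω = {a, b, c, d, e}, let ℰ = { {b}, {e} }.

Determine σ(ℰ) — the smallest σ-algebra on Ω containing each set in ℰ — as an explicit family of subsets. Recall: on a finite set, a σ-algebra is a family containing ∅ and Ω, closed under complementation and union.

σ(ℰ) (8 sets): { {}, {b}, {e}, {b,e}, {a,c,d}, {a,b,c,d}, {a,c,d,e}, Ω }

Working:
Initial family (4 sets): { {}, {b}, {e}, Ω }.
Round 1 (3 new):
  {b,e}  = {b} ∪ {e}
  {a,b,c,d}  = complement {e}
  {a,c,d,e}  = complement {b}
  — 7 sets.
Round 2 adds 1:
  {a,c,d}  = complement {b,e}
  — 8 sets.
Round 3: no new sets; the family is a σ-algebra.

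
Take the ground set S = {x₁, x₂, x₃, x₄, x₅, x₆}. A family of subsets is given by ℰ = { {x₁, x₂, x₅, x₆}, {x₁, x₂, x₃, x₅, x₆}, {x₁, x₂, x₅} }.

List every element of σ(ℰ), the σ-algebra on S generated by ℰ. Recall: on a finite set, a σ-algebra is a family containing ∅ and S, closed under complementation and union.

Seed the family with ℰ together with ∅ and S: { {}, {x₁, x₂, x₅}, {x₁, x₂, x₅, x₆}, {x₁, x₂, x₃, x₅, x₆}, S }.
Round 1 adds 3:
  {x₄}  = S∖{x₁, x₂, x₃, x₅, x₆}
  {x₃, x₄}  = S∖{x₁, x₂, x₅, x₆}
  {x₃, x₄, x₆}  = S∖{x₁, x₂, x₅}
  — 8 sets.
Round 2 adds 3:
  {x₁, x₂, x₄, x₅}  = {x₄} ∪ {x₁, x₂, x₅}
  {x₁, x₂, x₃, x₄, x₅}  = {x₁, x₂, x₅} ∪ {x₃, x₄}
  {x₁, x₂, x₄, x₅, x₆}  = {x₄} ∪ {x₁, x₂, x₅, x₆}
  — 11 sets.
Round 3 (3 new):
  {x₃}  = S∖{x₁, x₂, x₄, x₅, x₆}
  {x₆}  = S∖{x₁, x₂, x₃, x₄, x₅}
  {x₃, x₆}  = S∖{x₁, x₂, x₄, x₅}
  — 14 sets.
Round 4. New:
  {x₄, x₆}  = {x₄} ∪ {x₆}
  {x₁, x₂, x₃, x₅}  = {x₃} ∪ {x₁, x₂, x₅}
  — 16 sets.
Round 5: closed — nothing new.

σ(ℰ) = { {}, {x₃}, {x₄}, {x₆}, {x₃, x₄}, {x₃, x₆}, {x₄, x₆}, {x₁, x₂, x₅}, {x₃, x₄, x₆}, {x₁, x₂, x₃, x₅}, {x₁, x₂, x₄, x₅}, {x₁, x₂, x₅, x₆}, {x₁, x₂, x₃, x₄, x₅}, {x₁, x₂, x₃, x₅, x₆}, {x₁, x₂, x₄, x₅, x₆}, S }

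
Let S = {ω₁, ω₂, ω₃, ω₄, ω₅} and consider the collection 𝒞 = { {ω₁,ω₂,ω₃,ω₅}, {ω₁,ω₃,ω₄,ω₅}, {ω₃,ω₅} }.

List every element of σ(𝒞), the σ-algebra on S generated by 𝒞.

σ(𝒞) = { {}, {ω₁}, {ω₂}, {ω₄}, {ω₁,ω₂}, {ω₁,ω₄}, {ω₂,ω₄}, {ω₃,ω₅}, {ω₁,ω₂,ω₄}, {ω₁,ω₃,ω₅}, {ω₂,ω₃,ω₅}, {ω₃,ω₄,ω₅}, {ω₁,ω₂,ω₃,ω₅}, {ω₁,ω₃,ω₄,ω₅}, {ω₂,ω₃,ω₄,ω₅}, S }

Derivation:
Initial family (5 sets): { {}, {ω₃,ω₅}, {ω₁,ω₂,ω₃,ω₅}, {ω₁,ω₃,ω₄,ω₅}, S }.
Step 1. New:
  {ω₂}  = S∖{ω₁,ω₃,ω₄,ω₅}
  {ω₄}  = S∖{ω₁,ω₂,ω₃,ω₅}
  {ω₁,ω₂,ω₄}  = S∖{ω₃,ω₅}
  [8 total]
Step 2. New:
  {ω₂,ω₄}  = {ω₂} ∪ {ω₄}
  {ω₂,ω₃,ω₅}  = {ω₃,ω₅} ∪ {ω₂}
  {ω₃,ω₄,ω₅}  = {ω₃,ω₅} ∪ {ω₄}
  [11 total]
Step 3. New:
  {ω₁,ω₂}  = S∖{ω₃,ω₄,ω₅}
  {ω₁,ω₄}  = S∖{ω₂,ω₃,ω₅}
  {ω₁,ω₃,ω₅}  = S∖{ω₂,ω₄}
  {ω₂,ω₃,ω₄,ω₅}  = {ω₃,ω₄,ω₅} ∪ {ω₂,ω₃,ω₅}
  [15 total]
Step 4: +1 →
  {ω₁}  = S∖{ω₂,ω₃,ω₄,ω₅}
  [16 total]
Step 5: already closed under ᶜ and ∪.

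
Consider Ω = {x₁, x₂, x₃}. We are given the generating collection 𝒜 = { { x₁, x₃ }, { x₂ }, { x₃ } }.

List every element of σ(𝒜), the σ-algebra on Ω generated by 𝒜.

Take S₀ = 𝒜 ∪ {∅, Ω} = { ∅, { x₂ }, { x₃ }, { x₁, x₃ }, Ω }.
Iteration 1: 2 new —
  { x₁, x₂ }  = { x₃ }ᶜ
  { x₂, x₃ }  = { x₃ } ∪ { x₂ }
  |family| = 7
Iteration 2: 1 new —
  { x₁ }  = { x₂, x₃ }ᶜ
  |family| = 8
Iteration 3 adds nothing — fixpoint reached.

σ(𝒜) = { ∅, { x₁ }, { x₂ }, { x₃ }, { x₁, x₂ }, { x₁, x₃ }, { x₂, x₃ }, Ω }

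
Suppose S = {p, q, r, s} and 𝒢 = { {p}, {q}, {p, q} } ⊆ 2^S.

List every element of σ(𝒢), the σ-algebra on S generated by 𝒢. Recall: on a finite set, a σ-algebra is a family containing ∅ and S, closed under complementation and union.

|σ(𝒢)| = 8.  σ(𝒢) = { {}, {p}, {q}, {p, q}, {r, s}, {p, r, s}, {q, r, s}, S }

Check:
Seed the family with 𝒢 together with ∅ and S: { {}, {p}, {q}, {p, q}, S }.
Pass 1 (3 new):
  {r, s}  = complement {p, q}
  {p, r, s}  = complement {q}
  {q, r, s}  = complement {p}
  |family| = 8
After Pass 2 the family is unchanged; done.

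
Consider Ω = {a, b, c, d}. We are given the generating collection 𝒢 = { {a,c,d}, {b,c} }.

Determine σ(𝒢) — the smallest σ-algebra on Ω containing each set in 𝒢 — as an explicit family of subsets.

σ(𝒢) (8 sets): { {}, {b}, {c}, {a,d}, {b,c}, {a,b,d}, {a,c,d}, Ω }

Check:
Begin from { {}, {b,c}, {a,c,d}, Ω } (that is, 𝒢 plus ∅ and Ω).
Step 1: 2 new —
  {b}  = Ω∖{a,c,d}
  {a,d}  = Ω∖{b,c}
  (now 6)
Step 2. New:
  {a,b,d}  = {a,d} ∪ {b}
  (now 7)
Step 3: +1 →
  {c}  = Ω∖{a,b,d}
  (now 8)
After Step 4 the family is unchanged; done.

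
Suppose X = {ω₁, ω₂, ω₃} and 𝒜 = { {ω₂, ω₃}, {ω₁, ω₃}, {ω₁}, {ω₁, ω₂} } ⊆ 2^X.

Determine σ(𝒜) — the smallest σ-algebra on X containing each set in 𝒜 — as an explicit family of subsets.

σ(𝒜) (8 sets): { ∅, {ω₁}, {ω₂}, {ω₃}, {ω₁, ω₂}, {ω₁, ω₃}, {ω₂, ω₃}, X }

Trace:
Start: 𝒜 ∪ {∅, X} = { ∅, {ω₁}, {ω₁, ω₂}, {ω₁, ω₃}, {ω₂, ω₃}, X }.
Round 1: 2 new —
  {ω₂}  = X∖{ω₁, ω₃}
  {ω₃}  = X∖{ω₁, ω₂}
  |family| = 8
After Round 2 the family is unchanged; done.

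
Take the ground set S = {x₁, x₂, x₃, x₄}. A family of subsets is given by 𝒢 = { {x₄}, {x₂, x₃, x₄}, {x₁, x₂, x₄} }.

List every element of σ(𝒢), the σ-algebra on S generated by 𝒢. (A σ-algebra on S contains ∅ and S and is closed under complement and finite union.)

Take S₀ = 𝒢 ∪ {∅, S} = { {}, {x₄}, {x₁, x₂, x₄}, {x₂, x₃, x₄}, S }.
Round 1 adds 3:
  {x₁}  = complement {x₂, x₃, x₄}
  {x₃}  = complement {x₁, x₂, x₄}
  {x₁, x₂, x₃}  = complement {x₄}
  (now 8)
Round 2: 3 new —
  {x₁, x₃}  = {x₃} ∪ {x₁}
  {x₁, x₄}  = {x₄} ∪ {x₁}
  {x₃, x₄}  = {x₄} ∪ {x₃}
  (now 11)
Round 3: 4 new —
  {x₁, x₂}  = complement {x₃, x₄}
  {x₂, x₃}  = complement {x₁, x₄}
  {x₂, x₄}  = complement {x₁, x₃}
  {x₁, x₃, x₄}  = {x₃} ∪ {x₁, x₄}
  (now 15)
Round 4. New:
  {x₂}  = complement {x₁, x₃, x₄}
  (now 16)
Round 5 adds nothing — fixpoint reached.

Therefore σ(𝒢) = { {}, {x₁}, {x₂}, {x₃}, {x₄}, {x₁, x₂}, {x₁, x₃}, {x₁, x₄}, {x₂, x₃}, {x₂, x₄}, {x₃, x₄}, {x₁, x₂, x₃}, {x₁, x₂, x₄}, {x₁, x₃, x₄}, {x₂, x₃, x₄}, S } (|σ(𝒢)| = 16).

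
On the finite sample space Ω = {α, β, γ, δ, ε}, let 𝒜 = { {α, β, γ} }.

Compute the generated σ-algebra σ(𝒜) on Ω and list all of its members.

Answer: σ(𝒜) = { {}, {δ, ε}, {α, β, γ}, Ω }

Check:
Initial family (3 sets): { {}, {α, β, γ}, Ω }.
Iteration 1 adds 1:
  {δ, ε}  = complement {α, β, γ}
  |family| = 4
Iteration 2: no new sets; the family is a σ-algebra.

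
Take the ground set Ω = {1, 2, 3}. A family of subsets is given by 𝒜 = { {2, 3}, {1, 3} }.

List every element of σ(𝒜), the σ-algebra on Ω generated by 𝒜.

Answer: σ(𝒜) = { {}, {1}, {2}, {3}, {1, 2}, {1, 3}, {2, 3}, Ω }

Working:
Take S₀ = 𝒜 ∪ {∅, Ω} = { {}, {1, 3}, {2, 3}, Ω }.
Pass 1: 2 new —
  {1}  = complement {2, 3}
  {2}  = complement {1, 3}
  [6 total]
Pass 2 adds 1:
  {1, 2}  = {2} ∪ {1}
  [7 total]
Pass 3: 1 new —
  {3}  = complement {1, 2}
  [8 total]
After Pass 4 the family is unchanged; done.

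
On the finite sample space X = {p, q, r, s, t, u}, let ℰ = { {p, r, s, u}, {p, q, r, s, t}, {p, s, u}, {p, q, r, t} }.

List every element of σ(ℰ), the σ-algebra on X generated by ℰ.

Seed the family with ℰ together with ∅ and X: { ∅, {p, s, u}, {p, q, r, t}, {p, r, s, u}, {p, q, r, s, t}, X }.
Iteration 1: +4 →
  {u}  = ᶜ of {p, q, r, s, t}
  {q, t}  = ᶜ of {p, r, s, u}
  {s, u}  = ᶜ of {p, q, r, t}
  {q, r, t}  = ᶜ of {p, s, u}
  (now 10)
Iteration 2: 6 new —
  {q, t, u}  = {q, t} ∪ {u}
  {q, r, t, u}  = {u} ∪ {q, r, t}
  {q, s, t, u}  = {q, t} ∪ {s, u}
  {p, q, r, t, u}  = {u} ∪ {p, q, r, t}
  {p, q, s, t, u}  = {q, t} ∪ {p, s, u}
  {q, r, s, t, u}  = {q, r, t} ∪ {s, u}
  (now 16)
Iteration 3 (6 new):
  {p}  = ᶜ of {q, r, s, t, u}
  {r}  = ᶜ of {p, q, s, t, u}
  {s}  = ᶜ of {p, q, r, t, u}
  {p, r}  = ᶜ of {q, s, t, u}
  {p, s}  = ᶜ of {q, r, t, u}
  {p, r, s}  = ᶜ of {q, t, u}
  (now 22)
Iteration 4 adds 10:
  {p, u}  = {p} ∪ {u}
  {r, s}  = {r} ∪ {s}
  {r, u}  = {u} ∪ {r}
  {p, q, t}  = {q, t} ∪ {p}
  {p, r, u}  = {u} ∪ {p, r}
  {q, s, t}  = {q, t} ∪ {s}
  {r, s, u}  = {r} ∪ {s, u}
  {p, q, s, t}  = {q, t} ∪ {p, s}
  {p, q, t, u}  = {p} ∪ {q, t, u}
  {q, r, s, t}  = {q, r, t} ∪ {s}
  (now 32)
Iteration 5: no new sets; the family is a σ-algebra.

σ(ℰ) = { ∅, {p}, {r}, {s}, {u}, {p, r}, {p, s}, {p, u}, {q, t}, {r, s}, {r, u}, {s, u}, {p, q, t}, {p, r, s}, {p, r, u}, {p, s, u}, {q, r, t}, {q, s, t}, {q, t, u}, {r, s, u}, {p, q, r, t}, {p, q, s, t}, {p, q, t, u}, {p, r, s, u}, {q, r, s, t}, {q, r, t, u}, {q, s, t, u}, {p, q, r, s, t}, {p, q, r, t, u}, {p, q, s, t, u}, {q, r, s, t, u}, X }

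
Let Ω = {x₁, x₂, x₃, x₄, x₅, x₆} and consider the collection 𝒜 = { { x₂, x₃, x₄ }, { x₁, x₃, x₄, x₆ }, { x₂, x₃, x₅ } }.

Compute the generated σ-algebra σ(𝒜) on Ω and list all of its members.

σ(𝒜) (32 sets): { {}, { x₂ }, { x₃ }, { x₄ }, { x₅ }, { x₁, x₆ }, { x₂, x₃ }, { x₂, x₄ }, { x₂, x₅ }, { x₃, x₄ }, { x₃, x₅ }, { x₄, x₅ }, { x₁, x₂, x₆ }, { x₁, x₃, x₆ }, { x₁, x₄, x₆ }, { x₁, x₅, x₆ }, { x₂, x₃, x₄ }, { x₂, x₃, x₅ }, { x₂, x₄, x₅ }, { x₃, x₄, x₅ }, { x₁, x₂, x₃, x₆ }, { x₁, x₂, x₄, x₆ }, { x₁, x₂, x₅, x₆ }, { x₁, x₃, x₄, x₆ }, { x₁, x₃, x₅, x₆ }, { x₁, x₄, x₅, x₆ }, { x₂, x₃, x₄, x₅ }, { x₁, x₂, x₃, x₄, x₆ }, { x₁, x₂, x₃, x₅, x₆ }, { x₁, x₂, x₄, x₅, x₆ }, { x₁, x₃, x₄, x₅, x₆ }, Ω }

Check:
Seed the family with 𝒜 together with ∅ and Ω: { {}, { x₂, x₃, x₄ }, { x₂, x₃, x₅ }, { x₁, x₃, x₄, x₆ }, Ω }.
Pass 1 adds 5:
  { x₂, x₅ }  = ᶜ of { x₁, x₃, x₄, x₆ }
  { x₁, x₄, x₆ }  = ᶜ of { x₂, x₃, x₅ }
  { x₁, x₅, x₆ }  = ᶜ of { x₂, x₃, x₄ }
  { x₂, x₃, x₄, x₅ }  = { x₂, x₃, x₅ } ∪ { x₂, x₃, x₄ }
  { x₁, x₂, x₃, x₄, x₆ }  = { x₂, x₃, x₄ } ∪ { x₁, x₃, x₄, x₆ }
  [10 total]
Pass 2 (7 new):
  { x₅ }  = ᶜ of { x₁, x₂, x₃, x₄, x₆ }
  { x₁, x₆ }  = ᶜ of { x₂, x₃, x₄, x₅ }
  { x₁, x₂, x₅, x₆ }  = { x₂, x₅ } ∪ { x₁, x₅, x₆ }
  { x₁, x₄, x₅, x₆ }  = { x₁, x₄, x₆ } ∪ { x₁, x₅, x₆ }
  { x₁, x₂, x₃, x₅, x₆ }  = { x₂, x₃, x₅ } ∪ { x₁, x₅, x₆ }
  { x₁, x₂, x₄, x₅, x₆ }  = { x₂, x₅ } ∪ { x₁, x₄, x₆ }
  { x₁, x₃, x₄, x₅, x₆ }  = { x₁, x₅, x₆ } ∪ { x₁, x₃, x₄, x₆ }
  [17 total]
Pass 3. New:
  { x₂ }  = ᶜ of { x₁, x₃, x₄, x₅, x₆ }
  { x₃ }  = ᶜ of { x₁, x₂, x₄, x₅, x₆ }
  { x₄ }  = ᶜ of { x₁, x₂, x₃, x₅, x₆ }
  { x₂, x₃ }  = ᶜ of { x₁, x₄, x₅, x₆ }
  { x₃, x₄ }  = ᶜ of { x₁, x₂, x₅, x₆ }
  [22 total]
Pass 4: 10 new —
  { x₂, x₄ }  = { x₂ } ∪ { x₄ }
  { x₃, x₅ }  = { x₅ } ∪ { x₃ }
  { x₄, x₅ }  = { x₅ } ∪ { x₄ }
  { x₁, x₂, x₆ }  = { x₁, x₆ } ∪ { x₂ }
  { x₁, x₃, x₆ }  = { x₁, x₆ } ∪ { x₃ }
  { x₂, x₄, x₅ }  = { x₂, x₅ } ∪ { x₄ }
  { x₃, x₄, x₅ }  = { x₃, x₄ } ∪ { x₅ }
  { x₁, x₂, x₃, x₆ }  = { x₁, x₆ } ∪ { x₂, x₃ }
  { x₁, x₂, x₄, x₆ }  = { x₂ } ∪ { x₁, x₄, x₆ }
  { x₁, x₃, x₅, x₆ }  = { x₃ } ∪ { x₁, x₅, x₆ }
  [32 total]
Pass 5: no new sets; the family is a σ-algebra.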